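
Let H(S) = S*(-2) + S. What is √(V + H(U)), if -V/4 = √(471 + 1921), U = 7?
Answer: √(-7 - 8*√598) ≈ 14.235*I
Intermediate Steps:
H(S) = -S (H(S) = -2*S + S = -S)
V = -8*√598 (V = -4*√(471 + 1921) = -8*√598 ≈ -195.63)
√(V + H(U)) = √(-8*√598 - 1*7) = √(-8*√598 - 7) = √(-7 - 8*√598)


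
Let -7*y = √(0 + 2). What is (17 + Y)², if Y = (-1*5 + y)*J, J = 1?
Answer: (84 - √2)²/49 ≈ 139.19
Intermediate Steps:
y = -√2/7 (y = -√(0 + 2)/7 = -√2/7 ≈ -0.20203)
Y = -5 - √2/7 (Y = (-1*5 - √2/7)*1 = (-5 - √2/7)*1 = -5 - √2/7 ≈ -5.2020)
(17 + Y)² = (17 + (-5 - √2/7))² = (12 - √2/7)²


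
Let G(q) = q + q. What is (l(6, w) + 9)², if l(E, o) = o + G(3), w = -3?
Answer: 144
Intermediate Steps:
G(q) = 2*q
l(E, o) = 6 + o (l(E, o) = o + 2*3 = o + 6 = 6 + o)
(l(6, w) + 9)² = ((6 - 3) + 9)² = (3 + 9)² = 12² = 144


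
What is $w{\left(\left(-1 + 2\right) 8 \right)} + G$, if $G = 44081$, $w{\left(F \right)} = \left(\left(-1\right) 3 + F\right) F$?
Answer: $44121$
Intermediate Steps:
$w{\left(F \right)} = F \left(-3 + F\right)$ ($w{\left(F \right)} = \left(-3 + F\right) F = F \left(-3 + F\right)$)
$w{\left(\left(-1 + 2\right) 8 \right)} + G = \left(-1 + 2\right) 8 \left(-3 + \left(-1 + 2\right) 8\right) + 44081 = 1 \cdot 8 \left(-3 + 1 \cdot 8\right) + 44081 = 8 \left(-3 + 8\right) + 44081 = 8 \cdot 5 + 44081 = 40 + 44081 = 44121$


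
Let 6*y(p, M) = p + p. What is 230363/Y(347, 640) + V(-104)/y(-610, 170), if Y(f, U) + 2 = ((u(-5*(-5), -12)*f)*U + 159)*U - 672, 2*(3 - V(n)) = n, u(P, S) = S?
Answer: -14077180912/52016936077 ≈ -0.27063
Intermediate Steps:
y(p, M) = p/3 (y(p, M) = (p + p)/6 = (2*p)/6 = p/3)
V(n) = 3 - n/2
Y(f, U) = -674 + U*(159 - 12*U*f) (Y(f, U) = -2 + (((-12*f)*U + 159)*U - 672) = -2 + ((-12*U*f + 159)*U - 672) = -2 + ((159 - 12*U*f)*U - 672) = -2 + (U*(159 - 12*U*f) - 672) = -2 + (-672 + U*(159 - 12*U*f)) = -674 + U*(159 - 12*U*f))
230363/Y(347, 640) + V(-104)/y(-610, 170) = 230363/(-674 + 159*640 - 12*347*640**2) + (3 - 1/2*(-104))/(((1/3)*(-610))) = 230363/(-674 + 101760 - 12*347*409600) + (3 + 52)/(-610/3) = 230363/(-674 + 101760 - 1705574400) + 55*(-3/610) = 230363/(-1705473314) - 33/122 = 230363*(-1/1705473314) - 33/122 = -230363/1705473314 - 33/122 = -14077180912/52016936077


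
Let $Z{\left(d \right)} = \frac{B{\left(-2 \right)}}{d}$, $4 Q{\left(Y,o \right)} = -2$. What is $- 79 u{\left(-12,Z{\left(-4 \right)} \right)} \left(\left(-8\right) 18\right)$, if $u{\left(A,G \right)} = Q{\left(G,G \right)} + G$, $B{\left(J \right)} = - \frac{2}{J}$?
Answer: $-8532$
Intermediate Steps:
$Q{\left(Y,o \right)} = - \frac{1}{2}$ ($Q{\left(Y,o \right)} = \frac{1}{4} \left(-2\right) = - \frac{1}{2}$)
$Z{\left(d \right)} = \frac{1}{d}$ ($Z{\left(d \right)} = \frac{\left(-2\right) \frac{1}{-2}}{d} = \frac{\left(-2\right) \left(- \frac{1}{2}\right)}{d} = 1 \frac{1}{d} = \frac{1}{d}$)
$u{\left(A,G \right)} = - \frac{1}{2} + G$
$- 79 u{\left(-12,Z{\left(-4 \right)} \right)} \left(\left(-8\right) 18\right) = - 79 \left(- \frac{1}{2} + \frac{1}{-4}\right) \left(\left(-8\right) 18\right) = - 79 \left(- \frac{1}{2} - \frac{1}{4}\right) \left(-144\right) = \left(-79\right) \left(- \frac{3}{4}\right) \left(-144\right) = \frac{237}{4} \left(-144\right) = -8532$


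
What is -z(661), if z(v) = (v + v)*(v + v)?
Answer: -1747684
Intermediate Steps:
z(v) = 4*v**2 (z(v) = (2*v)*(2*v) = 4*v**2)
-z(661) = -4*661**2 = -4*436921 = -1*1747684 = -1747684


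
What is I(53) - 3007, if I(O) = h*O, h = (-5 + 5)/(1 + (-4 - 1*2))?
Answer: -3007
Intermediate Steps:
h = 0 (h = 0/(1 + (-4 - 2)) = 0/(1 - 6) = 0/(-5) = 0*(-⅕) = 0)
I(O) = 0 (I(O) = 0*O = 0)
I(53) - 3007 = 0 - 3007 = -3007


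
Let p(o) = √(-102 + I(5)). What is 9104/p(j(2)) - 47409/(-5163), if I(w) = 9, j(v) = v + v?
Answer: 15803/1721 - 9104*I*√93/93 ≈ 9.1824 - 944.04*I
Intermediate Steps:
j(v) = 2*v
p(o) = I*√93 (p(o) = √(-102 + 9) = √(-93) = I*√93)
9104/p(j(2)) - 47409/(-5163) = 9104/((I*√93)) - 47409/(-5163) = 9104*(-I*√93/93) - 47409*(-1/5163) = -9104*I*√93/93 + 15803/1721 = 15803/1721 - 9104*I*√93/93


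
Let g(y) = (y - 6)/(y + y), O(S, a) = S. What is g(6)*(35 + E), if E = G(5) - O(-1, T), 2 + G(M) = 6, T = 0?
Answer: 0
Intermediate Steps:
G(M) = 4 (G(M) = -2 + 6 = 4)
E = 5 (E = 4 - 1*(-1) = 4 + 1 = 5)
g(y) = (-6 + y)/(2*y) (g(y) = (-6 + y)/((2*y)) = (-6 + y)*(1/(2*y)) = (-6 + y)/(2*y))
g(6)*(35 + E) = ((½)*(-6 + 6)/6)*(35 + 5) = ((½)*(⅙)*0)*40 = 0*40 = 0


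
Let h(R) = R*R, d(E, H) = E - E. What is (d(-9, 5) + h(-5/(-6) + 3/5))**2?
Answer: 3418801/810000 ≈ 4.2207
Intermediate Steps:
d(E, H) = 0
h(R) = R**2
(d(-9, 5) + h(-5/(-6) + 3/5))**2 = (0 + (-5/(-6) + 3/5)**2)**2 = (0 + (-5*(-1/6) + 3*(1/5))**2)**2 = (0 + (5/6 + 3/5)**2)**2 = (0 + (43/30)**2)**2 = (0 + 1849/900)**2 = (1849/900)**2 = 3418801/810000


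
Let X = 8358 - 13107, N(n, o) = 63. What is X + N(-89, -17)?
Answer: -4686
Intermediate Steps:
X = -4749
X + N(-89, -17) = -4749 + 63 = -4686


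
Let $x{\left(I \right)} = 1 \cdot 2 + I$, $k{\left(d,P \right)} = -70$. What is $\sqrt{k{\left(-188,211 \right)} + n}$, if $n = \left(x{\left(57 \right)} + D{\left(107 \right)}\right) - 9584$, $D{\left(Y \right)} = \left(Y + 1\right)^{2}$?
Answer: $\sqrt{2069} \approx 45.486$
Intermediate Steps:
$D{\left(Y \right)} = \left(1 + Y\right)^{2}$
$x{\left(I \right)} = 2 + I$
$n = 2139$ ($n = \left(\left(2 + 57\right) + \left(1 + 107\right)^{2}\right) - 9584 = \left(59 + 108^{2}\right) - 9584 = \left(59 + 11664\right) - 9584 = 11723 - 9584 = 2139$)
$\sqrt{k{\left(-188,211 \right)} + n} = \sqrt{-70 + 2139} = \sqrt{2069}$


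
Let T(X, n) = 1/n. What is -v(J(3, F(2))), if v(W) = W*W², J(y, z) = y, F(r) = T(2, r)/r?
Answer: -27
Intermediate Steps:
F(r) = r⁻² (F(r) = 1/(r*r) = r⁻²)
v(W) = W³
-v(J(3, F(2))) = -1*3³ = -1*27 = -27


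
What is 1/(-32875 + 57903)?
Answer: 1/25028 ≈ 3.9955e-5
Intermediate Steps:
1/(-32875 + 57903) = 1/25028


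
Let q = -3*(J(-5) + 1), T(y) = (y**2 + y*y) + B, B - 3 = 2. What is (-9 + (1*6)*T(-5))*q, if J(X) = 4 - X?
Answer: -9630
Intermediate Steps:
B = 5 (B = 3 + 2 = 5)
T(y) = 5 + 2*y**2 (T(y) = (y**2 + y*y) + 5 = (y**2 + y**2) + 5 = 2*y**2 + 5 = 5 + 2*y**2)
q = -30 (q = -3*((4 - 1*(-5)) + 1) = -3*((4 + 5) + 1) = -3*(9 + 1) = -3*10 = -30)
(-9 + (1*6)*T(-5))*q = (-9 + (1*6)*(5 + 2*(-5)**2))*(-30) = (-9 + 6*(5 + 2*25))*(-30) = (-9 + 6*(5 + 50))*(-30) = (-9 + 6*55)*(-30) = (-9 + 330)*(-30) = 321*(-30) = -9630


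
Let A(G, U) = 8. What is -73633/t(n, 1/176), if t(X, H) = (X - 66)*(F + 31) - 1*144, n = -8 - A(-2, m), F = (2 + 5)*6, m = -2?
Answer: 73633/6130 ≈ 12.012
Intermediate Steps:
F = 42 (F = 7*6 = 42)
n = -16 (n = -8 - 1*8 = -8 - 8 = -16)
t(X, H) = -4962 + 73*X (t(X, H) = (X - 66)*(42 + 31) - 1*144 = (-66 + X)*73 - 144 = (-4818 + 73*X) - 144 = -4962 + 73*X)
-73633/t(n, 1/176) = -73633/(-4962 + 73*(-16)) = -73633/(-4962 - 1168) = -73633/(-6130) = -73633*(-1/6130) = 73633/6130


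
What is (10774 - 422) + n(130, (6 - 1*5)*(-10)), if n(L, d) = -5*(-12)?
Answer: 10412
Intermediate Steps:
n(L, d) = 60
(10774 - 422) + n(130, (6 - 1*5)*(-10)) = (10774 - 422) + 60 = 10352 + 60 = 10412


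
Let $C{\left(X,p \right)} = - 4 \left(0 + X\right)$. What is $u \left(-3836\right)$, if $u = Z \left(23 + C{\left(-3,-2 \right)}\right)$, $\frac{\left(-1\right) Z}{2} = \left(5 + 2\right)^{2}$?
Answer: $13157480$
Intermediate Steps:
$C{\left(X,p \right)} = - 4 X$
$Z = -98$ ($Z = - 2 \left(5 + 2\right)^{2} = - 2 \cdot 7^{2} = \left(-2\right) 49 = -98$)
$u = -3430$ ($u = - 98 \left(23 - -12\right) = - 98 \left(23 + 12\right) = \left(-98\right) 35 = -3430$)
$u \left(-3836\right) = \left(-3430\right) \left(-3836\right) = 13157480$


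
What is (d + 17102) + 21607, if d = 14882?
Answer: 53591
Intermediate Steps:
(d + 17102) + 21607 = (14882 + 17102) + 21607 = 31984 + 21607 = 53591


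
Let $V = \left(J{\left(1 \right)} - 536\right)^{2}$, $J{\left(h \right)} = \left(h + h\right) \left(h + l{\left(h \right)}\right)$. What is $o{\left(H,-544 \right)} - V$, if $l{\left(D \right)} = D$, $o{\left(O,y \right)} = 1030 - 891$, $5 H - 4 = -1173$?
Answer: $-282885$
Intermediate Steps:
$H = - \frac{1169}{5}$ ($H = \frac{4}{5} + \frac{1}{5} \left(-1173\right) = \frac{4}{5} - \frac{1173}{5} = - \frac{1169}{5} \approx -233.8$)
$o{\left(O,y \right)} = 139$ ($o{\left(O,y \right)} = 1030 - 891 = 139$)
$J{\left(h \right)} = 4 h^{2}$ ($J{\left(h \right)} = \left(h + h\right) \left(h + h\right) = 2 h 2 h = 4 h^{2}$)
$V = 283024$ ($V = \left(4 \cdot 1^{2} - 536\right)^{2} = \left(4 \cdot 1 - 536\right)^{2} = \left(4 - 536\right)^{2} = \left(-532\right)^{2} = 283024$)
$o{\left(H,-544 \right)} - V = 139 - 283024 = -282885$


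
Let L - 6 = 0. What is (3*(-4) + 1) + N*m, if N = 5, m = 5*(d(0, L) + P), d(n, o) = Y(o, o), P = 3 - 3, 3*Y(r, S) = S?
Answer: 39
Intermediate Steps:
Y(r, S) = S/3
L = 6 (L = 6 + 0 = 6)
P = 0
d(n, o) = o/3
m = 10 (m = 5*((1/3)*6 + 0) = 5*(2 + 0) = 5*2 = 10)
(3*(-4) + 1) + N*m = (3*(-4) + 1) + 5*10 = (-12 + 1) + 50 = -11 + 50 = 39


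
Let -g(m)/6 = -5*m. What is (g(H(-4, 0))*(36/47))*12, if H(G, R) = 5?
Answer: 64800/47 ≈ 1378.7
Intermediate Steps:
g(m) = 30*m (g(m) = -(-30)*m = 30*m)
(g(H(-4, 0))*(36/47))*12 = ((30*5)*(36/47))*12 = (150*(36*(1/47)))*12 = (150*(36/47))*12 = (5400/47)*12 = 64800/47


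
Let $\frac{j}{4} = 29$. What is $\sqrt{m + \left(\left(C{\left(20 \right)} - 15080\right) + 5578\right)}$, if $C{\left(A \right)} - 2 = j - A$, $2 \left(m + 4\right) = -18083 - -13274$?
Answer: $\frac{15 i \sqrt{210}}{2} \approx 108.69 i$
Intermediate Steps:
$j = 116$ ($j = 4 \cdot 29 = 116$)
$m = - \frac{4817}{2}$ ($m = -4 + \frac{-18083 - -13274}{2} = -4 + \frac{-18083 + 13274}{2} = -4 + \frac{1}{2} \left(-4809\right) = -4 - \frac{4809}{2} = - \frac{4817}{2} \approx -2408.5$)
$C{\left(A \right)} = 118 - A$ ($C{\left(A \right)} = 2 - \left(-116 + A\right) = 118 - A$)
$\sqrt{m + \left(\left(C{\left(20 \right)} - 15080\right) + 5578\right)} = \sqrt{- \frac{4817}{2} + \left(\left(\left(118 - 20\right) - 15080\right) + 5578\right)} = \sqrt{- \frac{4817}{2} + \left(\left(98 - 15080\right) + 5578\right)} = \sqrt{- \frac{4817}{2} + \left(-14982 + 5578\right)} = \sqrt{- \frac{4817}{2} - 9404} = \sqrt{- \frac{23625}{2}} = \frac{15 i \sqrt{210}}{2}$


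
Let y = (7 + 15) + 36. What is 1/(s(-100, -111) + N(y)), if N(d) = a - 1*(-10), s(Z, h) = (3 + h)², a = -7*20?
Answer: 1/11534 ≈ 8.6700e-5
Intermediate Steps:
y = 58 (y = 22 + 36 = 58)
a = -140
N(d) = -130 (N(d) = -140 - 1*(-10) = -140 + 10 = -130)
1/(s(-100, -111) + N(y)) = 1/((3 - 111)² - 130) = 1/((-108)² - 130) = 1/(11664 - 130) = 1/11534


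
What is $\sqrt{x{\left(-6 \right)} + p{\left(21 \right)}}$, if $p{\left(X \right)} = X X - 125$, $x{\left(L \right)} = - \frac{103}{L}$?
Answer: $\frac{\sqrt{11994}}{6} \approx 18.253$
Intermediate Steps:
$p{\left(X \right)} = -125 + X^{2}$ ($p{\left(X \right)} = X^{2} - 125 = -125 + X^{2}$)
$\sqrt{x{\left(-6 \right)} + p{\left(21 \right)}} = \sqrt{- \frac{103}{-6} - \left(125 - 21^{2}\right)} = \sqrt{\left(-103\right) \left(- \frac{1}{6}\right) + \left(-125 + 441\right)} = \sqrt{\frac{103}{6} + 316} = \sqrt{\frac{1999}{6}} = \frac{\sqrt{11994}}{6}$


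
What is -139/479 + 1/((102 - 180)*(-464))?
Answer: -5030209/17335968 ≈ -0.29016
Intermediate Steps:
-139/479 + 1/((102 - 180)*(-464)) = -139*1/479 - 1/464/(-78) = -139/479 - 1/78*(-1/464) = -139/479 + 1/36192 = -5030209/17335968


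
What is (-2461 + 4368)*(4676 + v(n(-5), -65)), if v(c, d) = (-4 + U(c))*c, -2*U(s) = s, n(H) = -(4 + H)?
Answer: 17817101/2 ≈ 8.9085e+6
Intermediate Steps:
n(H) = -4 - H
U(s) = -s/2
v(c, d) = c*(-4 - c/2) (v(c, d) = (-4 - c/2)*c = c*(-4 - c/2))
(-2461 + 4368)*(4676 + v(n(-5), -65)) = (-2461 + 4368)*(4676 - (-4 - 1*(-5))*(8 + (-4 - 1*(-5)))/2) = 1907*(4676 - (-4 + 5)*(8 + (-4 + 5))/2) = 1907*(4676 - 1/2*1*(8 + 1)) = 1907*(4676 - 1/2*1*9) = 1907*(4676 - 9/2) = 1907*(9343/2) = 17817101/2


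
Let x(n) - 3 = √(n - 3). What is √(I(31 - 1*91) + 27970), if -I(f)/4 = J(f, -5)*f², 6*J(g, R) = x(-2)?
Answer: √(20770 - 2400*I*√5) ≈ 145.3 - 18.468*I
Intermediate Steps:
x(n) = 3 + √(-3 + n) (x(n) = 3 + √(n - 3) = 3 + √(-3 + n))
J(g, R) = ½ + I*√5/6 (J(g, R) = (3 + √(-3 - 2))/6 = (3 + √(-5))/6 = (3 + I*√5)/6 = ½ + I*√5/6)
I(f) = -4*f²*(½ + I*√5/6) (I(f) = -4*(½ + I*√5/6)*f² = -4*f²*(½ + I*√5/6))
√(I(31 - 1*91) + 27970) = √(2*(31 - 1*91)²*(-3 - I*√5)/3 + 27970) = √(2*(31 - 91)²*(-3 - I*√5)/3 + 27970) = √((⅔)*(-60)²*(-3 - I*√5) + 27970) = √((⅔)*3600*(-3 - I*√5) + 27970) = √((-7200 - 2400*I*√5) + 27970) = √(20770 - 2400*I*√5)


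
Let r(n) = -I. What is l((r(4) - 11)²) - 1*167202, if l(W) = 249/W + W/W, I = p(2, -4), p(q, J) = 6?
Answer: -48320840/289 ≈ -1.6720e+5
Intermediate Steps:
I = 6
r(n) = -6 (r(n) = -1*6 = -6)
l(W) = 1 + 249/W (l(W) = 249/W + 1 = 1 + 249/W)
l((r(4) - 11)²) - 1*167202 = (249 + (-6 - 11)²)/((-6 - 11)²) - 1*167202 = (249 + (-17)²)/((-17)²) - 167202 = (249 + 289)/289 - 167202 = (1/289)*538 - 167202 = 538/289 - 167202 = -48320840/289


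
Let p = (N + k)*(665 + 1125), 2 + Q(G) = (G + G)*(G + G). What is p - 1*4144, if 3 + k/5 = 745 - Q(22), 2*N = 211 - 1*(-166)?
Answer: -10335129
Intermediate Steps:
Q(G) = -2 + 4*G**2 (Q(G) = -2 + (G + G)*(G + G) = -2 + (2*G)*(2*G) = -2 + 4*G**2)
N = 377/2 (N = (211 - 1*(-166))/2 = (211 + 166)/2 = (1/2)*377 = 377/2 ≈ 188.50)
k = -5960 (k = -15 + 5*(745 - (-2 + 4*22**2)) = -15 + 5*(745 - (-2 + 4*484)) = -15 + 5*(745 - (-2 + 1936)) = -15 + 5*(745 - 1*1934) = -15 + 5*(745 - 1934) = -15 + 5*(-1189) = -15 - 5945 = -5960)
p = -10330985 (p = (377/2 - 5960)*(665 + 1125) = -11543/2*1790 = -10330985)
p - 1*4144 = -10330985 - 1*4144 = -10330985 - 4144 = -10335129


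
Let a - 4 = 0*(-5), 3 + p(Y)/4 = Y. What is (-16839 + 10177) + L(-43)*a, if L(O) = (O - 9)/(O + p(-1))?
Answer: -392850/59 ≈ -6658.5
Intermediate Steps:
p(Y) = -12 + 4*Y
a = 4 (a = 4 + 0*(-5) = 4 + 0 = 4)
L(O) = (-9 + O)/(-16 + O) (L(O) = (O - 9)/(O + (-12 + 4*(-1))) = (-9 + O)/(O + (-12 - 4)) = (-9 + O)/(O - 16) = (-9 + O)/(-16 + O))
(-16839 + 10177) + L(-43)*a = (-16839 + 10177) + ((-9 - 43)/(-16 - 43))*4 = -6662 + (-52/(-59))*4 = -6662 - 1/59*(-52)*4 = -6662 + (52/59)*4 = -6662 + 208/59 = -392850/59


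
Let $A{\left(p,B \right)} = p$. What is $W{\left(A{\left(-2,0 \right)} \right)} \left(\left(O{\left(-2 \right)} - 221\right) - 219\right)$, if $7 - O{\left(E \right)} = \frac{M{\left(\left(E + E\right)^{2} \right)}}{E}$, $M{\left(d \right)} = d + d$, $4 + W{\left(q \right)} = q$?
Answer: $2502$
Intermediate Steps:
$W{\left(q \right)} = -4 + q$
$M{\left(d \right)} = 2 d$
$O{\left(E \right)} = 7 - 8 E$ ($O{\left(E \right)} = 7 - \frac{2 \left(E + E\right)^{2}}{E} = 7 - \frac{2 \left(2 E\right)^{2}}{E} = 7 - \frac{2 \cdot 4 E^{2}}{E} = 7 - \frac{8 E^{2}}{E} = 7 - 8 E$)
$W{\left(A{\left(-2,0 \right)} \right)} \left(\left(O{\left(-2 \right)} - 221\right) - 219\right) = \left(-4 - 2\right) \left(\left(\left(7 - -16\right) - 221\right) - 219\right) = - 6 \left(\left(\left(7 + 16\right) - 221\right) - 219\right) = - 6 \left(\left(23 - 221\right) - 219\right) = - 6 \left(-198 - 219\right) = \left(-6\right) \left(-417\right) = 2502$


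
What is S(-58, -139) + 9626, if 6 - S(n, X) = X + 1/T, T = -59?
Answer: 576490/59 ≈ 9771.0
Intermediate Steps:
S(n, X) = 355/59 - X (S(n, X) = 6 - (X + 1/(-59)) = 6 - (X - 1/59) = 6 - (-1/59 + X) = 6 + (1/59 - X) = 355/59 - X)
S(-58, -139) + 9626 = (355/59 - 1*(-139)) + 9626 = (355/59 + 139) + 9626 = 8556/59 + 9626 = 576490/59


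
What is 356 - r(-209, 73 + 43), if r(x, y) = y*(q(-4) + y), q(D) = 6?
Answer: -13796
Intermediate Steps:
r(x, y) = y*(6 + y)
356 - r(-209, 73 + 43) = 356 - (73 + 43)*(6 + (73 + 43)) = 356 - 116*(6 + 116) = 356 - 116*122 = 356 - 1*14152 = 356 - 14152 = -13796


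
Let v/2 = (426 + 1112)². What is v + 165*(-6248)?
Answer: 3699968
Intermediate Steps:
v = 4730888 (v = 2*(426 + 1112)² = 2*1538² = 2*2365444 = 4730888)
v + 165*(-6248) = 4730888 + 165*(-6248) = 4730888 - 1030920 = 3699968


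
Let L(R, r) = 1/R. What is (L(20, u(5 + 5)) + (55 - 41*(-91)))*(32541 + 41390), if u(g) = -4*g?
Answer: 5598129251/20 ≈ 2.7991e+8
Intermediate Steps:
(L(20, u(5 + 5)) + (55 - 41*(-91)))*(32541 + 41390) = (1/20 + (55 - 41*(-91)))*(32541 + 41390) = (1/20 + (55 + 3731))*73931 = (1/20 + 3786)*73931 = (75721/20)*73931 = 5598129251/20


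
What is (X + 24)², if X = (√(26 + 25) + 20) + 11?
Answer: (55 + √51)² ≈ 3861.6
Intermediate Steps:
X = 31 + √51 (X = (√51 + 20) + 11 = (20 + √51) + 11 = 31 + √51 ≈ 38.141)
(X + 24)² = ((31 + √51) + 24)² = (55 + √51)²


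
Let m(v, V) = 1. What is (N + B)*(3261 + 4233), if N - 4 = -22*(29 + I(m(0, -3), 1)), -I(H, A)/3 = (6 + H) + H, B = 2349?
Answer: 16809042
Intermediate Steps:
I(H, A) = -18 - 6*H (I(H, A) = -3*((6 + H) + H) = -3*(6 + 2*H) = -18 - 6*H)
N = -106 (N = 4 - 22*(29 + (-18 - 6*1)) = 4 - 22*(29 + (-18 - 6)) = 4 - 22*(29 - 24) = 4 - 22*5 = 4 - 110 = -106)
(N + B)*(3261 + 4233) = (-106 + 2349)*(3261 + 4233) = 2243*7494 = 16809042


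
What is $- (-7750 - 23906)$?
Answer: $31656$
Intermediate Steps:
$- (-7750 - 23906) = \left(-1\right) \left(-31656\right) = 31656$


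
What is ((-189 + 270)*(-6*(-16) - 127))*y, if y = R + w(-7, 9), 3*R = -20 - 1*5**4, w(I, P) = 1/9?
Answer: 539586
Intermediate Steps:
w(I, P) = 1/9
R = -215 (R = (-20 - 1*5**4)/3 = (-20 - 1*625)/3 = (-20 - 625)/3 = (1/3)*(-645) = -215)
y = -1934/9 (y = -215 + 1/9 = -1934/9 ≈ -214.89)
((-189 + 270)*(-6*(-16) - 127))*y = ((-189 + 270)*(-6*(-16) - 127))*(-1934/9) = (81*(96 - 127))*(-1934/9) = (81*(-31))*(-1934/9) = -2511*(-1934/9) = 539586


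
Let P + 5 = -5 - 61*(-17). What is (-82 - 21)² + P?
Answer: 11636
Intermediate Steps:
P = 1027 (P = -5 + (-5 - 61*(-17)) = -5 + (-5 + 1037) = -5 + 1032 = 1027)
(-82 - 21)² + P = (-82 - 21)² + 1027 = (-103)² + 1027 = 10609 + 1027 = 11636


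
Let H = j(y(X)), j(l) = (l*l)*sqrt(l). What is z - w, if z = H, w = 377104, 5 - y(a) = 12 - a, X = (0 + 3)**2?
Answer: -377104 + 4*sqrt(2) ≈ -3.7710e+5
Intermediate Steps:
X = 9 (X = 3**2 = 9)
y(a) = -7 + a (y(a) = 5 - (12 - a) = 5 + (-12 + a) = -7 + a)
j(l) = l**(5/2) (j(l) = l**2*sqrt(l) = l**(5/2))
H = 4*sqrt(2) (H = (-7 + 9)**(5/2) = 2**(5/2) = 4*sqrt(2) ≈ 5.6569)
z = 4*sqrt(2) ≈ 5.6569
z - w = 4*sqrt(2) - 1*377104 = 4*sqrt(2) - 377104 = -377104 + 4*sqrt(2)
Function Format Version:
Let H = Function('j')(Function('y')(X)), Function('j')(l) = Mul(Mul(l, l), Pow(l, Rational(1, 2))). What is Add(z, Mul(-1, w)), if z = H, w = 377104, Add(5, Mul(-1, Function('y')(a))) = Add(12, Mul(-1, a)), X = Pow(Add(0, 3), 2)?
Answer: Add(-377104, Mul(4, Pow(2, Rational(1, 2)))) ≈ -3.7710e+5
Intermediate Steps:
X = 9 (X = Pow(3, 2) = 9)
Function('y')(a) = Add(-7, a) (Function('y')(a) = Add(5, Mul(-1, Add(12, Mul(-1, a)))) = Add(5, Add(-12, a)) = Add(-7, a))
Function('j')(l) = Pow(l, Rational(5, 2)) (Function('j')(l) = Mul(Pow(l, 2), Pow(l, Rational(1, 2))) = Pow(l, Rational(5, 2)))
H = Mul(4, Pow(2, Rational(1, 2))) (H = Pow(Add(-7, 9), Rational(5, 2)) = Pow(2, Rational(5, 2)) = Mul(4, Pow(2, Rational(1, 2))) ≈ 5.6569)
z = Mul(4, Pow(2, Rational(1, 2))) ≈ 5.6569
Add(z, Mul(-1, w)) = Add(Mul(4, Pow(2, Rational(1, 2))), Mul(-1, 377104)) = Add(Mul(4, Pow(2, Rational(1, 2))), -377104) = Add(-377104, Mul(4, Pow(2, Rational(1, 2))))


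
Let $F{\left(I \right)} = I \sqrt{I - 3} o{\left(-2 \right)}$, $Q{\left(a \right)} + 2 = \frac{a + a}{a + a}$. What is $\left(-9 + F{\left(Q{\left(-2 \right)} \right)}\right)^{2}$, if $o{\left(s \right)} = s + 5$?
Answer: $45 + 108 i \approx 45.0 + 108.0 i$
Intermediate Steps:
$o{\left(s \right)} = 5 + s$
$Q{\left(a \right)} = -1$ ($Q{\left(a \right)} = -2 + \frac{a + a}{a + a} = -2 + \frac{2 a}{2 a} = -2 + 2 a \frac{1}{2 a} = -2 + 1 = -1$)
$F{\left(I \right)} = 3 I \sqrt{-3 + I}$ ($F{\left(I \right)} = I \sqrt{I - 3} \left(5 - 2\right) = I \sqrt{-3 + I} 3 = 3 I \sqrt{-3 + I}$)
$\left(-9 + F{\left(Q{\left(-2 \right)} \right)}\right)^{2} = \left(-9 + 3 \left(-1\right) \sqrt{-3 - 1}\right)^{2} = \left(-9 + 3 \left(-1\right) \sqrt{-4}\right)^{2} = \left(-9 + 3 \left(-1\right) 2 i\right)^{2} = \left(-9 - 6 i\right)^{2}$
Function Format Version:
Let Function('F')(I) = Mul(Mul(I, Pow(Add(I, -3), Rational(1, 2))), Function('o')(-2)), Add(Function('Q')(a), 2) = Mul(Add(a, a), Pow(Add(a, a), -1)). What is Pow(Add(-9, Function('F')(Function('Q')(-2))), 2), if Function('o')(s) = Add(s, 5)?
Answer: Add(45, Mul(108, I)) ≈ Add(45.000, Mul(108.00, I))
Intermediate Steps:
Function('o')(s) = Add(5, s)
Function('Q')(a) = -1 (Function('Q')(a) = Add(-2, Mul(Add(a, a), Pow(Add(a, a), -1))) = Add(-2, Mul(Mul(2, a), Pow(Mul(2, a), -1))) = Add(-2, Mul(Mul(2, a), Mul(Rational(1, 2), Pow(a, -1)))) = Add(-2, 1) = -1)
Function('F')(I) = Mul(3, I, Pow(Add(-3, I), Rational(1, 2))) (Function('F')(I) = Mul(Mul(I, Pow(Add(I, -3), Rational(1, 2))), Add(5, -2)) = Mul(Mul(I, Pow(Add(-3, I), Rational(1, 2))), 3) = Mul(3, I, Pow(Add(-3, I), Rational(1, 2))))
Pow(Add(-9, Function('F')(Function('Q')(-2))), 2) = Pow(Add(-9, Mul(3, -1, Pow(Add(-3, -1), Rational(1, 2)))), 2) = Pow(Add(-9, Mul(3, -1, Pow(-4, Rational(1, 2)))), 2) = Pow(Add(-9, Mul(3, -1, Mul(2, I))), 2) = Pow(Add(-9, Mul(-6, I)), 2)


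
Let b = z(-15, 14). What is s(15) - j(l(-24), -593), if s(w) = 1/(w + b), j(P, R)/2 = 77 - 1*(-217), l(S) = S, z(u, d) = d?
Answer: -17051/29 ≈ -587.97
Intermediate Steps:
b = 14
j(P, R) = 588 (j(P, R) = 2*(77 - 1*(-217)) = 2*(77 + 217) = 2*294 = 588)
s(w) = 1/(14 + w) (s(w) = 1/(w + 14) = 1/(14 + w))
s(15) - j(l(-24), -593) = 1/(14 + 15) - 1*588 = 1/29 - 588 = -17051/29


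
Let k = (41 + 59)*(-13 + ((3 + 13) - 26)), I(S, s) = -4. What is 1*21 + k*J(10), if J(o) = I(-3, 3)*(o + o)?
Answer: 184021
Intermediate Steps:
J(o) = -8*o (J(o) = -4*(o + o) = -8*o)
k = -2300 (k = 100*(-13 + (16 - 26)) = 100*(-13 - 10) = 100*(-23) = -2300)
1*21 + k*J(10) = 1*21 - (-18400)*10 = 21 - 2300*(-80) = 21 + 184000 = 184021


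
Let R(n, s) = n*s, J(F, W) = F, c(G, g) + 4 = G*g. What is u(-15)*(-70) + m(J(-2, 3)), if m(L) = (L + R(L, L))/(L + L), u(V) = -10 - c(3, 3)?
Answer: 2099/2 ≈ 1049.5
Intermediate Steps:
c(G, g) = -4 + G*g
u(V) = -15 (u(V) = -10 - (-4 + 3*3) = -10 - (-4 + 9) = -10 - 1*5 = -10 - 5 = -15)
m(L) = (L + L²)/(2*L) (m(L) = (L + L*L)/(L + L) = (L + L²)/((2*L)) = (L + L²)*(1/(2*L)) = (L + L²)/(2*L))
u(-15)*(-70) + m(J(-2, 3)) = -15*(-70) + (½ + (½)*(-2)) = 1050 + (½ - 1) = 1050 - ½ = 2099/2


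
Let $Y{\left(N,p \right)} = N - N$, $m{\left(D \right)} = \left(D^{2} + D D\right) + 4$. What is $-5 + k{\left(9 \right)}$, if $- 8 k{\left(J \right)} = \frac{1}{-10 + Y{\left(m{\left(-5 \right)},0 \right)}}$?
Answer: $- \frac{399}{80} \approx -4.9875$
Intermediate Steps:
$m{\left(D \right)} = 4 + 2 D^{2}$ ($m{\left(D \right)} = \left(D^{2} + D^{2}\right) + 4 = 2 D^{2} + 4 = 4 + 2 D^{2}$)
$Y{\left(N,p \right)} = 0$
$k{\left(J \right)} = \frac{1}{80}$ ($k{\left(J \right)} = - \frac{1}{8 \left(-10 + 0\right)} = - \frac{1}{8 \left(-10\right)} = \left(- \frac{1}{8}\right) \left(- \frac{1}{10}\right) = \frac{1}{80}$)
$-5 + k{\left(9 \right)} = -5 + \frac{1}{80} = - \frac{399}{80}$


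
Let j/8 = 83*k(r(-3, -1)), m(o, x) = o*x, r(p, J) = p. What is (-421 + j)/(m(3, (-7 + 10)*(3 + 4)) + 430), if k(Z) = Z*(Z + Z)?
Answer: 11531/493 ≈ 23.389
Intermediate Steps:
k(Z) = 2*Z**2 (k(Z) = Z*(2*Z) = 2*Z**2)
j = 11952 (j = 8*(83*(2*(-3)**2)) = 8*(83*(2*9)) = 8*(83*18) = 8*1494 = 11952)
(-421 + j)/(m(3, (-7 + 10)*(3 + 4)) + 430) = (-421 + 11952)/(3*((-7 + 10)*(3 + 4)) + 430) = 11531/(3*(3*7) + 430) = 11531/(3*21 + 430) = 11531/(63 + 430) = 11531/493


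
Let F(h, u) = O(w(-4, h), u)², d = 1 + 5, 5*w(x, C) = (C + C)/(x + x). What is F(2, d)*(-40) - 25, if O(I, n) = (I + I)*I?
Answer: -3127/125 ≈ -25.016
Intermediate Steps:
w(x, C) = C/(5*x) (w(x, C) = ((C + C)/(x + x))/5 = ((2*C)/((2*x)))/5 = ((2*C)*(1/(2*x)))/5 = (C/x)/5 = C/(5*x))
O(I, n) = 2*I² (O(I, n) = (2*I)*I = 2*I²)
d = 6
F(h, u) = h⁴/40000 (F(h, u) = (2*((⅕)*h/(-4))²)² = (2*((⅕)*h*(-¼))²)² = (2*(-h/20)²)² = (2*(h²/400))² = (h²/200)² = h⁴/40000)
F(2, d)*(-40) - 25 = ((1/40000)*2⁴)*(-40) - 25 = ((1/40000)*16)*(-40) - 25 = (1/2500)*(-40) - 25 = -2/125 - 25 = -3127/125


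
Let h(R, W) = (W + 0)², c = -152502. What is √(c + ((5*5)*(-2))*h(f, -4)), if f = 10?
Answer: I*√153302 ≈ 391.54*I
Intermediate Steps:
h(R, W) = W²
√(c + ((5*5)*(-2))*h(f, -4)) = √(-152502 + ((5*5)*(-2))*(-4)²) = √(-152502 + (25*(-2))*16) = √(-152502 - 50*16) = √(-152502 - 800) = √(-153302) = I*√153302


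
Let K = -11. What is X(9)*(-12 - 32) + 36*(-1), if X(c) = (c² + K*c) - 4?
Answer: 932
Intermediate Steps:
X(c) = -4 + c² - 11*c (X(c) = (c² - 11*c) - 4 = -4 + c² - 11*c)
X(9)*(-12 - 32) + 36*(-1) = (-4 + 9² - 11*9)*(-12 - 32) + 36*(-1) = (-4 + 81 - 99)*(-44) - 36 = -22*(-44) - 36 = 968 - 36 = 932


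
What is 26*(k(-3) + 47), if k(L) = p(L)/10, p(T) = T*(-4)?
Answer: 6266/5 ≈ 1253.2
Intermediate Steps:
p(T) = -4*T
k(L) = -2*L/5 (k(L) = -4*L/10 = -4*L*(1/10) = -2*L/5)
26*(k(-3) + 47) = 26*(-2/5*(-3) + 47) = 26*(6/5 + 47) = 26*(241/5) = 6266/5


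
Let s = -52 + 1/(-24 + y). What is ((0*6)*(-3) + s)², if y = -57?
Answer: 17749369/6561 ≈ 2705.3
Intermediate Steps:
s = -4213/81 (s = -52 + 1/(-24 - 57) = -52 + 1/(-81) = -52 - 1/81 = -4213/81 ≈ -52.012)
((0*6)*(-3) + s)² = ((0*6)*(-3) - 4213/81)² = (0*(-3) - 4213/81)² = (0 - 4213/81)² = (-4213/81)² = 17749369/6561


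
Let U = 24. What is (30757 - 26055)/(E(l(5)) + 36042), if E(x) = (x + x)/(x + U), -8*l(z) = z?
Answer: 439637/3369922 ≈ 0.13046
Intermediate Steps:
l(z) = -z/8
E(x) = 2*x/(24 + x) (E(x) = (x + x)/(x + 24) = (2*x)/(24 + x) = 2*x/(24 + x))
(30757 - 26055)/(E(l(5)) + 36042) = (30757 - 26055)/(2*(-⅛*5)/(24 - ⅛*5) + 36042) = 4702/(2*(-5/8)/(24 - 5/8) + 36042) = 4702/(2*(-5/8)/(187/8) + 36042) = 4702/(2*(-5/8)*(8/187) + 36042) = 4702/(-10/187 + 36042) = 4702/(6739844/187) = 4702*(187/6739844) = 439637/3369922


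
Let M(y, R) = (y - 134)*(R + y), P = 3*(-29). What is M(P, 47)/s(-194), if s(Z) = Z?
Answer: -4420/97 ≈ -45.567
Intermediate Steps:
P = -87
M(y, R) = (-134 + y)*(R + y)
M(P, 47)/s(-194) = ((-87)**2 - 134*47 - 134*(-87) + 47*(-87))/(-194) = (7569 - 6298 + 11658 - 4089)*(-1/194) = 8840*(-1/194) = -4420/97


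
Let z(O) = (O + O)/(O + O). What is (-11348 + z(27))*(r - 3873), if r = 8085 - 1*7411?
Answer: 36299053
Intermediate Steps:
r = 674 (r = 8085 - 7411 = 674)
z(O) = 1 (z(O) = (2*O)/((2*O)) = (2*O)*(1/(2*O)) = 1)
(-11348 + z(27))*(r - 3873) = (-11348 + 1)*(674 - 3873) = -11347*(-3199) = 36299053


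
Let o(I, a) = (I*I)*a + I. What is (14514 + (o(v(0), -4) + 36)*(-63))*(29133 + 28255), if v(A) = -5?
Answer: 1082395068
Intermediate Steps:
o(I, a) = I + a*I² (o(I, a) = I²*a + I = a*I² + I = I + a*I²)
(14514 + (o(v(0), -4) + 36)*(-63))*(29133 + 28255) = (14514 + (-5*(1 - 5*(-4)) + 36)*(-63))*(29133 + 28255) = (14514 + (-5*(1 + 20) + 36)*(-63))*57388 = (14514 + (-5*21 + 36)*(-63))*57388 = (14514 + (-105 + 36)*(-63))*57388 = (14514 - 69*(-63))*57388 = (14514 + 4347)*57388 = 18861*57388 = 1082395068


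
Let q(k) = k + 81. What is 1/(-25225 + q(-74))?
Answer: -1/25218 ≈ -3.9654e-5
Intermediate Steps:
q(k) = 81 + k
1/(-25225 + q(-74)) = 1/(-25225 + (81 - 74)) = 1/(-25225 + 7) = 1/(-25218) = -1/25218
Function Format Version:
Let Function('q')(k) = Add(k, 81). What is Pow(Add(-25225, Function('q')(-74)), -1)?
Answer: Rational(-1, 25218) ≈ -3.9654e-5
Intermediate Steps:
Function('q')(k) = Add(81, k)
Pow(Add(-25225, Function('q')(-74)), -1) = Pow(Add(-25225, Add(81, -74)), -1) = Pow(Add(-25225, 7), -1) = Pow(-25218, -1) = Rational(-1, 25218)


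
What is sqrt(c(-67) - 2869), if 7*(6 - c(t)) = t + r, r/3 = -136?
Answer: 3*I*sqrt(15218)/7 ≈ 52.869*I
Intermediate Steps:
r = -408 (r = 3*(-136) = -408)
c(t) = 450/7 - t/7 (c(t) = 6 - (t - 408)/7 = 6 - (-408 + t)/7 = 6 + (408/7 - t/7) = 450/7 - t/7)
sqrt(c(-67) - 2869) = sqrt((450/7 - 1/7*(-67)) - 2869) = sqrt((450/7 + 67/7) - 2869) = sqrt(517/7 - 2869) = sqrt(-19566/7) = 3*I*sqrt(15218)/7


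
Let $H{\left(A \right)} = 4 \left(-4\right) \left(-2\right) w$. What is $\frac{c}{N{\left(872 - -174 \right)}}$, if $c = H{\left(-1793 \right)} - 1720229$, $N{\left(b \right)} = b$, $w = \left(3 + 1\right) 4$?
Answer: $- \frac{1719717}{1046} \approx -1644.1$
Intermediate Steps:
$w = 16$ ($w = 4 \cdot 4 = 16$)
$H{\left(A \right)} = 512$ ($H{\left(A \right)} = 4 \left(-4\right) \left(-2\right) 16 = \left(-16\right) \left(-2\right) 16 = 32 \cdot 16 = 512$)
$c = -1719717$ ($c = 512 - 1720229 = -1719717$)
$\frac{c}{N{\left(872 - -174 \right)}} = - \frac{1719717}{872 - -174} = - \frac{1719717}{872 + 174} = - \frac{1719717}{1046}$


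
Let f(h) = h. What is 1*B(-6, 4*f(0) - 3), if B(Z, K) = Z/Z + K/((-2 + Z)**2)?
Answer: 61/64 ≈ 0.95313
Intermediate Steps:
B(Z, K) = 1 + K/(-2 + Z)**2
1*B(-6, 4*f(0) - 3) = 1*(1 + (4*0 - 3)/(-2 - 6)**2) = 1*(1 + (0 - 3)/(-8)**2) = 1*(1 - 3*1/64) = 1*(1 - 3/64) = 1*(61/64) = 61/64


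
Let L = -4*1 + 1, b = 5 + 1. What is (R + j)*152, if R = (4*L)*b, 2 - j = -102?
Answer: 4864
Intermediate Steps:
b = 6
j = 104 (j = 2 - 1*(-102) = 2 + 102 = 104)
L = -3 (L = -4 + 1 = -3)
R = -72 (R = (4*(-3))*6 = -12*6 = -72)
(R + j)*152 = (-72 + 104)*152 = 32*152 = 4864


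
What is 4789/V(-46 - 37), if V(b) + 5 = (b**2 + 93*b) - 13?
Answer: -4789/848 ≈ -5.6474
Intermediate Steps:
V(b) = -18 + b**2 + 93*b (V(b) = -5 + ((b**2 + 93*b) - 13) = -5 + (-13 + b**2 + 93*b) = -18 + b**2 + 93*b)
4789/V(-46 - 37) = 4789/(-18 + (-46 - 37)**2 + 93*(-46 - 37)) = 4789/(-18 + (-83)**2 + 93*(-83)) = 4789/(-18 + 6889 - 7719) = 4789/(-848) = 4789*(-1/848) = -4789/848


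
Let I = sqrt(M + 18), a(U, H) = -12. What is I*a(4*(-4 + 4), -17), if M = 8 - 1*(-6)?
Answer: -48*sqrt(2) ≈ -67.882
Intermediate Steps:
M = 14 (M = 8 + 6 = 14)
I = 4*sqrt(2) (I = sqrt(14 + 18) = sqrt(32) = 4*sqrt(2) ≈ 5.6569)
I*a(4*(-4 + 4), -17) = (4*sqrt(2))*(-12) = -48*sqrt(2)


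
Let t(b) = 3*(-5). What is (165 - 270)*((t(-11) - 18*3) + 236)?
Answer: -17535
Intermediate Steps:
t(b) = -15
(165 - 270)*((t(-11) - 18*3) + 236) = (165 - 270)*((-15 - 18*3) + 236) = -105*((-15 - 54) + 236) = -105*(-69 + 236) = -105*167 = -17535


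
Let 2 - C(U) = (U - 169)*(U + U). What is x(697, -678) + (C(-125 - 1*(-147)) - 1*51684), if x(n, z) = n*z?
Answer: -517780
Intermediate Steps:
C(U) = 2 - 2*U*(-169 + U) (C(U) = 2 - (U - 169)*(U + U) = 2 - (-169 + U)*2*U = 2 - 2*U*(-169 + U))
x(697, -678) + (C(-125 - 1*(-147)) - 1*51684) = 697*(-678) + ((2 - 2*(-125 - 1*(-147))² + 338*(-125 - 1*(-147))) - 1*51684) = -472566 + ((2 - 2*(-125 + 147)² + 338*(-125 + 147)) - 51684) = -472566 + ((2 - 2*22² + 338*22) - 51684) = -472566 + ((2 - 2*484 + 7436) - 51684) = -472566 + ((2 - 968 + 7436) - 51684) = -472566 + (6470 - 51684) = -472566 - 45214 = -517780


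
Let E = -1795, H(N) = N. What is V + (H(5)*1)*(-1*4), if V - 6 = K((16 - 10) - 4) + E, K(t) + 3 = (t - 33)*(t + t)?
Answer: -1936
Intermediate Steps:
K(t) = -3 + 2*t*(-33 + t) (K(t) = -3 + (t - 33)*(t + t) = -3 + (-33 + t)*(2*t) = -3 + 2*t*(-33 + t))
V = -1916 (V = 6 + ((-3 - 66*((16 - 10) - 4) + 2*((16 - 10) - 4)²) - 1795) = 6 + ((-3 - 66*(6 - 4) + 2*(6 - 4)²) - 1795) = 6 + ((-3 - 66*2 + 2*2²) - 1795) = 6 + ((-3 - 132 + 2*4) - 1795) = 6 + ((-3 - 132 + 8) - 1795) = 6 + (-127 - 1795) = 6 - 1922 = -1916)
V + (H(5)*1)*(-1*4) = -1916 + (5*1)*(-1*4) = -1916 + 5*(-4) = -1916 - 20 = -1936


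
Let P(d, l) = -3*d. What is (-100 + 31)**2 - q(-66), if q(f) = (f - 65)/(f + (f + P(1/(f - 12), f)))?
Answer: 16331585/3431 ≈ 4760.0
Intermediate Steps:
q(f) = (-65 + f)/(-3/(-12 + f) + 2*f) (q(f) = (f - 65)/(f + (f - 3/(f - 12))) = (-65 + f)/(f + (f - 3/(-12 + f))) = (-65 + f)/(-3/(-12 + f) + 2*f))
(-100 + 31)**2 - q(-66) = (-100 + 31)**2 - (-65 - 66)*(-12 - 66)/(-3 + 2*(-66)*(-12 - 66)) = (-69)**2 - (-131)*(-78)/(-3 + 2*(-66)*(-78)) = 4761 - (-131)*(-78)/(-3 + 10296) = 4761 - (-131)*(-78)/10293 = 4761 - 1*3406/3431 = 4761 - 3406/3431 = 16331585/3431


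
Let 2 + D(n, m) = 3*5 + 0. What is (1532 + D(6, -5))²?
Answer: 2387025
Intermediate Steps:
D(n, m) = 13 (D(n, m) = -2 + (3*5 + 0) = -2 + (15 + 0) = -2 + 15 = 13)
(1532 + D(6, -5))² = (1532 + 13)² = 1545² = 2387025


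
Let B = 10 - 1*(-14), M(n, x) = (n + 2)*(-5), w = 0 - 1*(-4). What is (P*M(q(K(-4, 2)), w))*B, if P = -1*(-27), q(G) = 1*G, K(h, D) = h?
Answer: 6480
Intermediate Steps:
q(G) = G
w = 4 (w = 0 + 4 = 4)
M(n, x) = -10 - 5*n (M(n, x) = (2 + n)*(-5) = -10 - 5*n)
P = 27
B = 24 (B = 10 + 14 = 24)
(P*M(q(K(-4, 2)), w))*B = (27*(-10 - 5*(-4)))*24 = (27*(-10 + 20))*24 = (27*10)*24 = 270*24 = 6480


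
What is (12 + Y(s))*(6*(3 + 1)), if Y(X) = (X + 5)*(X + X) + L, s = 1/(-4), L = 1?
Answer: 255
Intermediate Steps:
s = -1/4 ≈ -0.25000
Y(X) = 1 + 2*X*(5 + X) (Y(X) = (X + 5)*(X + X) + 1 = (5 + X)*(2*X) + 1 = 2*X*(5 + X) + 1 = 1 + 2*X*(5 + X))
(12 + Y(s))*(6*(3 + 1)) = (12 + (1 + 2*(-1/4)**2 + 10*(-1/4)))*(6*(3 + 1)) = (12 + (1 + 2*(1/16) - 5/2))*(6*4) = (12 + (1 + 1/8 - 5/2))*24 = (12 - 11/8)*24 = (85/8)*24 = 255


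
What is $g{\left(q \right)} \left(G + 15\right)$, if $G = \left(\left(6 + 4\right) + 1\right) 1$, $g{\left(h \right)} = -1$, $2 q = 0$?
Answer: $-26$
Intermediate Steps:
$q = 0$ ($q = \frac{1}{2} \cdot 0 = 0$)
$G = 11$ ($G = \left(10 + 1\right) 1 = 11 \cdot 1 = 11$)
$g{\left(q \right)} \left(G + 15\right) = - (11 + 15) = \left(-1\right) 26 = -26$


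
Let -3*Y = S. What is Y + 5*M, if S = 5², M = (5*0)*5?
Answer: -25/3 ≈ -8.3333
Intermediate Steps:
M = 0 (M = 0*5 = 0)
S = 25
Y = -25/3 (Y = -⅓*25 = -25/3 ≈ -8.3333)
Y + 5*M = -25/3 + 5*0 = -25/3 + 0 = -25/3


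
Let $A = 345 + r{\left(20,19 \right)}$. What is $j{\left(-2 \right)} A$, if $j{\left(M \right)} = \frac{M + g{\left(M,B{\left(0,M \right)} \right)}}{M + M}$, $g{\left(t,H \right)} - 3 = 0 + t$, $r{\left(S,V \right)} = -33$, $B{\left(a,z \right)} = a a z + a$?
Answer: $78$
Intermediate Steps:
$B{\left(a,z \right)} = a + z a^{2}$ ($B{\left(a,z \right)} = a^{2} z + a = z a^{2} + a = a + z a^{2}$)
$g{\left(t,H \right)} = 3 + t$ ($g{\left(t,H \right)} = 3 + \left(0 + t\right) = 3 + t$)
$j{\left(M \right)} = \frac{3 + 2 M}{2 M}$ ($j{\left(M \right)} = \frac{M + \left(3 + M\right)}{M + M} = \frac{3 + 2 M}{2 M}$)
$A = 312$ ($A = 345 - 33 = 312$)
$j{\left(-2 \right)} A = \frac{\frac{3}{2} - 2}{-2} \cdot 312 = \left(- \frac{1}{2}\right) \left(- \frac{1}{2}\right) 312 = \frac{1}{4} \cdot 312 = 78$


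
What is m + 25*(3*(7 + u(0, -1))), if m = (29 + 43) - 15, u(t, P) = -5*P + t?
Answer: 957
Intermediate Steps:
u(t, P) = t - 5*P
m = 57 (m = 72 - 15 = 57)
m + 25*(3*(7 + u(0, -1))) = 57 + 25*(3*(7 + (0 - 5*(-1)))) = 57 + 25*(3*(7 + (0 + 5))) = 57 + 25*(3*(7 + 5)) = 57 + 25*(3*12) = 57 + 25*36 = 57 + 900 = 957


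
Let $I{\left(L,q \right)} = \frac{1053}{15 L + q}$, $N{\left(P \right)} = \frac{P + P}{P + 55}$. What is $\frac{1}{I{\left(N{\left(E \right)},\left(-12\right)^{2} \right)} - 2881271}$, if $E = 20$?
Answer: $- \frac{152}{437952139} \approx -3.4707 \cdot 10^{-7}$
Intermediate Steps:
$N{\left(P \right)} = \frac{2 P}{55 + P}$
$I{\left(L,q \right)} = \frac{1053}{q + 15 L}$
$\frac{1}{I{\left(N{\left(E \right)},\left(-12\right)^{2} \right)} - 2881271} = \frac{1}{\frac{1053}{\left(-12\right)^{2} + 15 \cdot 2 \cdot 20 \frac{1}{55 + 20}} - 2881271} = \frac{1}{\frac{1053}{144 + 15 \cdot 2 \cdot 20 \cdot \frac{1}{75}} - 2881271} = \frac{1}{\frac{1053}{144 + 15 \cdot \frac{8}{15}} - 2881271} = \frac{1}{\frac{1053}{144 + 8} - 2881271} = \frac{1}{\frac{1053}{152} - 2881271} = \frac{1}{- \frac{437952139}{152}} = - \frac{152}{437952139}$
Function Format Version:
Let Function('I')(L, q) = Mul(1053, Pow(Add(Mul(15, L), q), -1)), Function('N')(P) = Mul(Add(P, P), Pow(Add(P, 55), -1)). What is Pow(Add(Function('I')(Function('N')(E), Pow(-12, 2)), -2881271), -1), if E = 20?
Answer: Rational(-152, 437952139) ≈ -3.4707e-7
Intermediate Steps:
Function('N')(P) = Mul(2, P, Pow(Add(55, P), -1)) (Function('N')(P) = Mul(Mul(2, P), Pow(Add(55, P), -1)) = Mul(2, P, Pow(Add(55, P), -1)))
Function('I')(L, q) = Mul(1053, Pow(Add(q, Mul(15, L)), -1))
Pow(Add(Function('I')(Function('N')(E), Pow(-12, 2)), -2881271), -1) = Pow(Add(Mul(1053, Pow(Add(Pow(-12, 2), Mul(15, Mul(2, 20, Pow(Add(55, 20), -1)))), -1)), -2881271), -1) = Pow(Add(Mul(1053, Pow(Add(144, Mul(15, Mul(2, 20, Pow(75, -1)))), -1)), -2881271), -1) = Pow(Add(Mul(1053, Pow(Add(144, Mul(15, Mul(2, 20, Rational(1, 75)))), -1)), -2881271), -1) = Pow(Add(Mul(1053, Pow(Add(144, Mul(15, Rational(8, 15))), -1)), -2881271), -1) = Pow(Add(Mul(1053, Pow(Add(144, 8), -1)), -2881271), -1) = Pow(Add(Mul(1053, Pow(152, -1)), -2881271), -1) = Pow(Add(Mul(1053, Rational(1, 152)), -2881271), -1) = Pow(Add(Rational(1053, 152), -2881271), -1) = Pow(Rational(-437952139, 152), -1) = Rational(-152, 437952139)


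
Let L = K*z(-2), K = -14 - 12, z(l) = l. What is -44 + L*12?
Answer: 580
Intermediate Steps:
K = -26
L = 52 (L = -26*(-2) = 52)
-44 + L*12 = -44 + 52*12 = -44 + 624 = 580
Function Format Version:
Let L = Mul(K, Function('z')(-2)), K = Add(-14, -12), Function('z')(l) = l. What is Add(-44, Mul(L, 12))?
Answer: 580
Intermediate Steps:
K = -26
L = 52 (L = Mul(-26, -2) = 52)
Add(-44, Mul(L, 12)) = Add(-44, Mul(52, 12)) = Add(-44, 624) = 580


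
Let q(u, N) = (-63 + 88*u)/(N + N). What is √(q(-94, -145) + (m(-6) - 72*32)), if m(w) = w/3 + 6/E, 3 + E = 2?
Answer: I*√7680882/58 ≈ 47.783*I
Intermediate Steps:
E = -1 (E = -3 + 2 = -1)
q(u, N) = (-63 + 88*u)/(2*N) (q(u, N) = (-63 + 88*u)/((2*N)) = (-63 + 88*u)*(1/(2*N)) = (-63 + 88*u)/(2*N))
m(w) = -6 + w/3 (m(w) = w/3 + 6/(-1) = w*(⅓) + 6*(-1) = w/3 - 6 = -6 + w/3)
√(q(-94, -145) + (m(-6) - 72*32)) = √((½)*(-63 + 88*(-94))/(-145) + ((-6 + (⅓)*(-6)) - 72*32)) = √((½)*(-1/145)*(-63 - 8272) + ((-6 - 2) - 2304)) = √((½)*(-1/145)*(-8335) + (-8 - 2304)) = √(1667/58 - 2312) = √(-132429/58) = I*√7680882/58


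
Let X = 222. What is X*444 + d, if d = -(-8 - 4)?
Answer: 98580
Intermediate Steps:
d = 12 (d = -1*(-12) = 12)
X*444 + d = 222*444 + 12 = 98568 + 12 = 98580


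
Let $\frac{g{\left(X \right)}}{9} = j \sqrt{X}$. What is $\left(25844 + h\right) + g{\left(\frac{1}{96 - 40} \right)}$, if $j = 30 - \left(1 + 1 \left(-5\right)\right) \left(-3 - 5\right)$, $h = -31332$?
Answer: $-5488 - \frac{9 \sqrt{14}}{14} \approx -5490.4$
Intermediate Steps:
$j = -2$ ($j = 30 - \left(1 - 5\right) \left(-8\right) = 30 - \left(-4\right) \left(-8\right) = 30 - 32 = -2$)
$g{\left(X \right)} = - 18 \sqrt{X}$ ($g{\left(X \right)} = 9 \left(- 2 \sqrt{X}\right) = - 18 \sqrt{X}$)
$\left(25844 + h\right) + g{\left(\frac{1}{96 - 40} \right)} = \left(25844 - 31332\right) - 18 \sqrt{\frac{1}{96 - 40}} = -5488 - 18 \sqrt{\frac{1}{56}} = -5488 - \frac{18}{2 \sqrt{14}} = -5488 - 18 \frac{\sqrt{14}}{28} = -5488 - \frac{9 \sqrt{14}}{14}$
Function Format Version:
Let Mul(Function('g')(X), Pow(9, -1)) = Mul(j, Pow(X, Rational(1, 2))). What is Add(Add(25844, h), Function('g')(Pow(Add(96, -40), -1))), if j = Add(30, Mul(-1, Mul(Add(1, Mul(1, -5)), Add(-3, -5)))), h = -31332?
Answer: Add(-5488, Mul(Rational(-9, 14), Pow(14, Rational(1, 2)))) ≈ -5490.4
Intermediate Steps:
j = -2 (j = Add(30, Mul(-1, Mul(Add(1, -5), -8))) = Add(30, Mul(-1, Mul(-4, -8))) = Add(30, Mul(-1, 32)) = Add(30, -32) = -2)
Function('g')(X) = Mul(-18, Pow(X, Rational(1, 2))) (Function('g')(X) = Mul(9, Mul(-2, Pow(X, Rational(1, 2)))) = Mul(-18, Pow(X, Rational(1, 2))))
Add(Add(25844, h), Function('g')(Pow(Add(96, -40), -1))) = Add(Add(25844, -31332), Mul(-18, Pow(Pow(Add(96, -40), -1), Rational(1, 2)))) = Add(-5488, Mul(-18, Pow(Pow(56, -1), Rational(1, 2)))) = Add(-5488, Mul(-18, Pow(Rational(1, 56), Rational(1, 2)))) = Add(-5488, Mul(-18, Mul(Rational(1, 28), Pow(14, Rational(1, 2))))) = Add(-5488, Mul(Rational(-9, 14), Pow(14, Rational(1, 2))))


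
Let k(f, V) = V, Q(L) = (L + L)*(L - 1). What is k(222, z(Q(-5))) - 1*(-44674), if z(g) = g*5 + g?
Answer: 45034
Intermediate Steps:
Q(L) = 2*L*(-1 + L) (Q(L) = (2*L)*(-1 + L) = 2*L*(-1 + L))
z(g) = 6*g (z(g) = 5*g + g = 6*g)
k(222, z(Q(-5))) - 1*(-44674) = 6*(2*(-5)*(-1 - 5)) - 1*(-44674) = 6*(2*(-5)*(-6)) + 44674 = 6*60 + 44674 = 360 + 44674 = 45034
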